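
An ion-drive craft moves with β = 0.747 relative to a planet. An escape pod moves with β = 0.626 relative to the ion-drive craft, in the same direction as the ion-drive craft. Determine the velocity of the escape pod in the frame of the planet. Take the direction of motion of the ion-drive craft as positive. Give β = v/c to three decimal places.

With v = 0.747 and u' = 0.626 (in units of c),
u = (u' + v)/(1 + u'v/c²):
u = (0.626 + 0.747) / (1 + 0.626·0.747) = 1.3730/1.4676 = 0.9355
(Galilean addition would give +1.373c, exceeding c.)

β = 0.936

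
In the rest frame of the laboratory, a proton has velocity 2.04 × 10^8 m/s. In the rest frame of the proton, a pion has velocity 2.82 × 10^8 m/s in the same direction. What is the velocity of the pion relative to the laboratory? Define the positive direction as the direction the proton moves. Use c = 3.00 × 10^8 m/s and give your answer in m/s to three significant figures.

2.96 × 10^8 m/s

In units of c (dividing by 3.00 × 10^8 m/s): v = 0.680, u' = 0.940.
u = (u' + v)/(1 + u'v/c²):
u = (0.940 + 0.680) / (1 + 0.940·0.680) = 1.6200/1.6392 = 0.9883
Converting back: u = 0.9883 × 3.00 × 10^8 m/s.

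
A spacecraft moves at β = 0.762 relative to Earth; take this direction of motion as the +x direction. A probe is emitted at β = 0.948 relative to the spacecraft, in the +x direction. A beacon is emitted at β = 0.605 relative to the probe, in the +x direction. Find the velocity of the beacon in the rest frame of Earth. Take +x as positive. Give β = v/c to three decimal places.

β = 0.998

Apply u = (u' + v)/(1 + u'v/c²) successively, working outward toward Earth.
Start: velocity of the spacecraft relative to Earth = 0.7620c.
Compose with the probe (u' = 0.948 in the spacecraft frame): u_1 = (0.948 + 0.762) / (1 + 0.948·0.762) = 1.7100/1.7224 = 0.9928.
Compose with the beacon (u' = 0.605 in the probe frame): u_2 = (0.605 + 0.993) / (1 + 0.605·0.993) = 1.5978/1.6007 = 0.9982.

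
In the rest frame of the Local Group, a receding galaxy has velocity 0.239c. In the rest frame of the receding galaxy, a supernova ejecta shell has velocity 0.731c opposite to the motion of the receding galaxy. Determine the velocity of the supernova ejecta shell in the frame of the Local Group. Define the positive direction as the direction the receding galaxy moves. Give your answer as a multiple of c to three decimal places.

With v = 0.239 and u' = -0.731 (in units of c),
u = (u' + v)/(1 + u'v/c²):
u = (-0.731 + 0.239) / (1 + (-0.731)·0.239) = -0.4920/0.8253 = -0.5962

-0.596c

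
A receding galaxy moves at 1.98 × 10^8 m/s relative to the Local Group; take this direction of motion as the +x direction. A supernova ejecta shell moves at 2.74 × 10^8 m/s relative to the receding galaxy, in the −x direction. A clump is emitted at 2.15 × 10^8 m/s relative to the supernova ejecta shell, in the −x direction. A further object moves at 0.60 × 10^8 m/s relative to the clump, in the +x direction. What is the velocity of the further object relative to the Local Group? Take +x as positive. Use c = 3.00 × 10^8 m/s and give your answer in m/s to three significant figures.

Apply u = (u' + v)/(1 + u'v/c²) successively, working outward toward the Local Group.
(Dividing each given speed by c = 3.00 × 10^8 m/s to work in units of c.)
Start: velocity of the receding galaxy relative to the Local Group = 0.6600c.
Compose with the supernova ejecta shell (u' = -0.913 in the receding galaxy frame): u_1 = (-0.913 + 0.660) / (1 + (-0.913)·0.660) = -0.2533/0.3972 = -0.6378.
Compose with the clump (u' = -0.717 in the supernova ejecta shell frame): u_2 = (-0.717 + (-0.638)) / (1 + (-0.717)·(-0.638)) = -1.3545/1.4571 = -0.9296.
Compose with the further object (u' = 0.200 in the clump frame): u_3 = (0.200 + (-0.930)) / (1 + 0.200·(-0.930)) = -0.7296/0.8141 = -0.8962.
So u = -0.8962 × 3.00 × 10^8 m/s.

-2.69 × 10^8 m/s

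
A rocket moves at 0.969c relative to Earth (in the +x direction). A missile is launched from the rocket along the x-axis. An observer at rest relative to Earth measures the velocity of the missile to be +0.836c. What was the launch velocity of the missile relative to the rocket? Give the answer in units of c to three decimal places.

-0.700c

Invert the composition law: u' = (u − v)/(1 − uv/c²).
u' = (0.836 − 0.969) / (1 − (0.836)(0.969)) = -0.1330/0.1899 = -0.7003.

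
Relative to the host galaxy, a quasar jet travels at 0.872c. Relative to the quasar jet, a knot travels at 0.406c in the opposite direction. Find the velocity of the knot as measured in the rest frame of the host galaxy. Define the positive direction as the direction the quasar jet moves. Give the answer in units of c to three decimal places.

With v = 0.872 and u' = -0.406 (in units of c),
u = (u' + v)/(1 + u'v/c²):
u = (-0.406 + 0.872) / (1 + (-0.406)·0.872) = 0.4660/0.6460 = 0.7214

+0.721c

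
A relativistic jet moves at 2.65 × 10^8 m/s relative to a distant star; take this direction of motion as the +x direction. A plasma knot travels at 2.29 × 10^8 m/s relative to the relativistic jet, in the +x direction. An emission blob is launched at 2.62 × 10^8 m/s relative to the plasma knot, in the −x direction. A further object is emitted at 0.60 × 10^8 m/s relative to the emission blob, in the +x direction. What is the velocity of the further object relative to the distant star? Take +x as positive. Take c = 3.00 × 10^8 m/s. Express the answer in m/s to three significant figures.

+2.55 × 10^8 m/s

Apply u = (u' + v)/(1 + u'v/c²) successively, working outward toward the distant star.
(Dividing each given speed by c = 3.00 × 10^8 m/s to work in units of c.)
Start: velocity of the relativistic jet relative to the distant star = 0.8833c.
Compose with the plasma knot (u' = 0.763 in the relativistic jet frame): u_1 = (0.763 + 0.883) / (1 + 0.763·0.883) = 1.6467/1.6743 = 0.9835.
Compose with the emission blob (u' = -0.873 in the plasma knot frame): u_2 = (-0.873 + 0.984) / (1 + (-0.873)·0.984) = 0.1102/0.1411 = 0.7810.
Compose with the further object (u' = 0.200 in the emission blob frame): u_3 = (0.200 + 0.781) / (1 + 0.200·0.781) = 0.9810/1.1562 = 0.8485.
So u = 0.8485 × 3.00 × 10^8 m/s.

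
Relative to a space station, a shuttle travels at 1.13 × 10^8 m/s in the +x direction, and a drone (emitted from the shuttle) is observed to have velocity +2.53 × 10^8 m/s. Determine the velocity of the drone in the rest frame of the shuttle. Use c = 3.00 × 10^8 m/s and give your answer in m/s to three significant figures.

+2.05 × 10^8 m/s

v = 0.377c, u = 0.843c.
Invert the composition law: u' = (u − v)/(1 − uv/c²).
u' = (0.843 − 0.377) / (1 − (0.843)(0.377)) = 0.4667/0.6823 = 0.6839.
u' = 0.6839 × 3.00 × 10^8 m/s.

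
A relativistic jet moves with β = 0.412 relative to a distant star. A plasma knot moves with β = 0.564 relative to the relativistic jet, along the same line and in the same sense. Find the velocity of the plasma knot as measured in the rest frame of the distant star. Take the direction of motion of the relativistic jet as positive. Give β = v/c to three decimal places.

With v = 0.412 and u' = 0.564 (in units of c),
u = (u' + v)/(1 + u'v/c²):
u = (0.564 + 0.412) / (1 + 0.564·0.412) = 0.9760/1.2324 = 0.7920
(Galilean addition would give +0.976c.)

β = 0.792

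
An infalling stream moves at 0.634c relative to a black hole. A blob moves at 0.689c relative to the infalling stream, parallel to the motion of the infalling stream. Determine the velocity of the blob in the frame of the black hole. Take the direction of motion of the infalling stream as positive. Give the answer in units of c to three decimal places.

0.921c

With v = 0.634 and u' = 0.689 (in units of c),
u = (u' + v)/(1 + u'v/c²):
u = (0.689 + 0.634) / (1 + 0.689·0.634) = 1.3230/1.4368 = 0.9208
(Galilean addition would give +1.323c, exceeding c.)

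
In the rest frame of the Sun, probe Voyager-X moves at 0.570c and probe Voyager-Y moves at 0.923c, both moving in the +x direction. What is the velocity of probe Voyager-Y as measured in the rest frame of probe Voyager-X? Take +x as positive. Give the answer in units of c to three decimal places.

β_A = 0.570, β_B = 0.923.
Transform to A's frame with the inverse velocity-addition law: u' = (u − v)/(1 − uv/c²), taking u = β_B and v = β_A.
u' = (0.923 − 0.570) / (1 − (0.570)(0.923)) = 0.3530/0.4739 = 0.7449.

+0.745c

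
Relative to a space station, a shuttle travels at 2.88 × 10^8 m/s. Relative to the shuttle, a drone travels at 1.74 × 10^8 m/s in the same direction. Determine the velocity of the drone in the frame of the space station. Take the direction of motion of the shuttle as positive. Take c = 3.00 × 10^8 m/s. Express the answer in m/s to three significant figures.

In units of c (dividing by 3.00 × 10^8 m/s): v = 0.960, u' = 0.580.
u = (u' + v)/(1 + u'v/c²):
u = (0.580 + 0.960) / (1 + 0.580·0.960) = 1.5400/1.5568 = 0.9892
(Galilean addition would give +1.540c, exceeding c.)
Converting back: u = 0.9892 × 3.00 × 10^8 m/s.

2.97 × 10^8 m/s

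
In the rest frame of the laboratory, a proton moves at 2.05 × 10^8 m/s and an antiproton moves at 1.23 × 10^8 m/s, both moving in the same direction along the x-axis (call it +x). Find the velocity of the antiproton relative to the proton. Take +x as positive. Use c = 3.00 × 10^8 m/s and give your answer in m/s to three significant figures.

-1.14 × 10^8 m/s

β_A = 0.683, β_B = 0.410 (dividing each by c = 3.00 × 10^8 m/s).
Transform to A's frame with the inverse velocity-addition law: u' = (u − v)/(1 − uv/c²), taking u = β_B and v = β_A.
u' = (0.410 − 0.683) / (1 − (0.683)(0.410)) = -0.2733/0.7198 = -0.3797.
u' = -0.3797 × 3.00 × 10^8 m/s.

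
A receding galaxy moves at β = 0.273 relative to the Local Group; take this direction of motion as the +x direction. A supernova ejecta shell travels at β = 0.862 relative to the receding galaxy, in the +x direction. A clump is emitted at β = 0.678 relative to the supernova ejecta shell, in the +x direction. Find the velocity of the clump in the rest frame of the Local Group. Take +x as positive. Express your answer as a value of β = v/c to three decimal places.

β = 0.984

Apply u = (u' + v)/(1 + u'v/c²) successively, working outward toward the Local Group.
Start: velocity of the receding galaxy relative to the Local Group = 0.2730c.
Compose with the supernova ejecta shell (u' = 0.862 in the receding galaxy frame): u_1 = (0.862 + 0.273) / (1 + 0.862·0.273) = 1.1350/1.2353 = 0.9188.
Compose with the clump (u' = 0.678 in the supernova ejecta shell frame): u_2 = (0.678 + 0.919) / (1 + 0.678·0.919) = 1.5968/1.6229 = 0.9839.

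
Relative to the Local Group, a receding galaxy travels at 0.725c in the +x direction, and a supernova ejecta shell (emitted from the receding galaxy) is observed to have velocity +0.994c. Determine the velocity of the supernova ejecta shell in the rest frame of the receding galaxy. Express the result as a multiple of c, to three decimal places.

Invert the composition law: u' = (u − v)/(1 − uv/c²).
u' = (0.994 − 0.725) / (1 − (0.994)(0.725)) = 0.2690/0.2793 = 0.9629.

+0.963c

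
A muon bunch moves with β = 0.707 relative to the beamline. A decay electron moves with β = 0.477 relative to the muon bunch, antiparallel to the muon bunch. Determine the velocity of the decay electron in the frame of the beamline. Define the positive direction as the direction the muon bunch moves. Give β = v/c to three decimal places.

With v = 0.707 and u' = -0.477 (in units of c),
u = (u' + v)/(1 + u'v/c²):
u = (-0.477 + 0.707) / (1 + (-0.477)·0.707) = 0.2300/0.6628 = 0.3470

β = +0.347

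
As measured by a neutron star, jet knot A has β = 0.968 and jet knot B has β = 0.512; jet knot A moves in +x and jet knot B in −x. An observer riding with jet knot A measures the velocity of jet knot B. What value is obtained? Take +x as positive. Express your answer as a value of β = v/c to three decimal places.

β_A = 0.968, β_B = -0.512.
Transform to A's frame with the inverse velocity-addition law: u' = (u − v)/(1 − uv/c²), taking u = β_B and v = β_A.
u' = (-0.512 − 0.968) / (1 − (0.968)(-0.512)) = -1.4800/1.4956 = -0.9896.

β = -0.990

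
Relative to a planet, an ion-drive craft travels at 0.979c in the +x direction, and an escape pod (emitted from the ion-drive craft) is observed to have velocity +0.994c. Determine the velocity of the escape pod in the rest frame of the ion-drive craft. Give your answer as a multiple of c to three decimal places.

+0.558c

Invert the composition law: u' = (u − v)/(1 − uv/c²).
u' = (0.994 − 0.979) / (1 − (0.994)(0.979)) = 0.0150/0.0269 = 0.5582.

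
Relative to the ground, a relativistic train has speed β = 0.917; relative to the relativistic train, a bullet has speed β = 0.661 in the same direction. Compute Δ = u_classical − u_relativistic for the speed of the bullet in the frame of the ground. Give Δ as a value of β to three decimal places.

Galilean: u_cl = 0.661 + 0.917 = 1.5780.
Relativistic: u_rel = (0.661 + 0.917) / (1 + 0.661·0.917) = 1.5780/1.6061 = 0.9825.
Δ = 1.5780 − 0.9825 = 0.5955.
(The classical prediction exceeds c; the relativistic result does not.)

Δ = 0.596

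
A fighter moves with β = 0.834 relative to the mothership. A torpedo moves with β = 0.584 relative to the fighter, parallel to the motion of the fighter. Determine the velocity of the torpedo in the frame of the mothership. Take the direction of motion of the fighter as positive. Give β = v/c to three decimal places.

With v = 0.834 and u' = 0.584 (in units of c),
u = (u' + v)/(1 + u'v/c²):
u = (0.584 + 0.834) / (1 + 0.584·0.834) = 1.4180/1.4871 = 0.9536
(Galilean addition would give +1.418c, exceeding c.)

β = 0.954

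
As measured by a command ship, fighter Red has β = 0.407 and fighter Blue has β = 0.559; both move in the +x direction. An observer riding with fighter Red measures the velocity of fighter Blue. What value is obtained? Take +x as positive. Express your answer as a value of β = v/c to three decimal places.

β = +0.197

β_A = 0.407, β_B = 0.559.
Transform to A's frame with the inverse velocity-addition law: u' = (u − v)/(1 − uv/c²), taking u = β_B and v = β_A.
u' = (0.559 − 0.407) / (1 − (0.407)(0.559)) = 0.1520/0.7725 = 0.1968.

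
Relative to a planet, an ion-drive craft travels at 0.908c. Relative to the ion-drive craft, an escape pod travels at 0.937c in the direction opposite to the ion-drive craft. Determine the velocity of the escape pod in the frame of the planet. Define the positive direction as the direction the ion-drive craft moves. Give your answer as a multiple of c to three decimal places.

With v = 0.908 and u' = -0.937 (in units of c),
u = (u' + v)/(1 + u'v/c²):
u = (-0.937 + 0.908) / (1 + (-0.937)·0.908) = -0.0290/0.1492 = -0.1944
(Galilean addition would give -0.029c.)

-0.194c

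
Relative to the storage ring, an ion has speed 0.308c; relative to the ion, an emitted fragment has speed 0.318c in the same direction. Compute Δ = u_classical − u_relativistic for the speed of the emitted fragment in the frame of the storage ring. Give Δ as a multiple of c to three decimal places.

Δ = 0.056c

Galilean: u_cl = 0.318 + 0.308 = 0.6260.
Relativistic: u_rel = (0.318 + 0.308) / (1 + 0.318·0.308) = 0.6260/1.0979 = 0.5702.
Δ = 0.6260 − 0.5702 = 0.0558.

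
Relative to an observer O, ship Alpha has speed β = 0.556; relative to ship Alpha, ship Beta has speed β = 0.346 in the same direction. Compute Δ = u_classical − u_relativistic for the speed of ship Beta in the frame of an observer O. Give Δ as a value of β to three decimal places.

Galilean: u_cl = 0.346 + 0.556 = 0.9020.
Relativistic: u_rel = (0.346 + 0.556) / (1 + 0.346·0.556) = 0.9020/1.1924 = 0.7565.
Δ = 0.9020 − 0.7565 = 0.1455.

Δ = 0.146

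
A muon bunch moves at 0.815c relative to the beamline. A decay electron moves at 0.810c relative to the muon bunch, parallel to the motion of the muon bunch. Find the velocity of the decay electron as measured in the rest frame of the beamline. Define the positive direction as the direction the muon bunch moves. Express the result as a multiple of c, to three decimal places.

With v = 0.815 and u' = 0.810 (in units of c),
u = (u' + v)/(1 + u'v/c²):
u = (0.810 + 0.815) / (1 + 0.810·0.815) = 1.6250/1.6602 = 0.9788
(Galilean addition would give +1.625c, exceeding c.)

0.979c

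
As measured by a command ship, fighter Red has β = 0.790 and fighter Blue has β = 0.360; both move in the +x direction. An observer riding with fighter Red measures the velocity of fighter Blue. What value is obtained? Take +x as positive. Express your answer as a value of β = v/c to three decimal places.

β_A = 0.790, β_B = 0.360.
Transform to A's frame with the inverse velocity-addition law: u' = (u − v)/(1 − uv/c²), taking u = β_B and v = β_A.
u' = (0.360 − 0.790) / (1 − (0.790)(0.360)) = -0.4300/0.7156 = -0.6009.

β = -0.601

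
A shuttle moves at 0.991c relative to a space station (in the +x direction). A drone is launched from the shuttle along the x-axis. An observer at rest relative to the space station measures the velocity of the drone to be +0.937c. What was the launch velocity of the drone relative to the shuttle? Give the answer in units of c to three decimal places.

Invert the composition law: u' = (u − v)/(1 − uv/c²).
u' = (0.937 − 0.991) / (1 − (0.937)(0.991)) = -0.0540/0.0714 = -0.7560.

-0.756c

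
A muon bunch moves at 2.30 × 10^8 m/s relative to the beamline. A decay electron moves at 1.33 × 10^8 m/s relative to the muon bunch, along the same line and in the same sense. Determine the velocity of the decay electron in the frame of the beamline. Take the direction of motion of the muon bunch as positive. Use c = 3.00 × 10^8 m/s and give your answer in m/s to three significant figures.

In units of c (dividing by 3.00 × 10^8 m/s): v = 0.767, u' = 0.443.
u = (u' + v)/(1 + u'v/c²):
u = (0.443 + 0.767) / (1 + 0.443·0.767) = 1.2100/1.3399 = 0.9031
(Galilean addition would give +1.210c, exceeding c.)
Converting back: u = 0.9031 × 3.00 × 10^8 m/s.

2.71 × 10^8 m/s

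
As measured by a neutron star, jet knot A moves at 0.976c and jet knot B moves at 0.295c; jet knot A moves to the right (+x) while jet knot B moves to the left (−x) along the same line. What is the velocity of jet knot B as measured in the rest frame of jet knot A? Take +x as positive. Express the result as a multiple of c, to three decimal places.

-0.987c

β_A = 0.976, β_B = -0.295.
Transform to A's frame with the inverse velocity-addition law: u' = (u − v)/(1 − uv/c²), taking u = β_B and v = β_A.
u' = (-0.295 − 0.976) / (1 − (0.976)(-0.295)) = -1.2710/1.2879 = -0.9869.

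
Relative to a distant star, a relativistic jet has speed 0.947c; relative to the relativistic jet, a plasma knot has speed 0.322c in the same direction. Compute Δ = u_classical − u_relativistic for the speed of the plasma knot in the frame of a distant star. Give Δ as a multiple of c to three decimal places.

Galilean: u_cl = 0.322 + 0.947 = 1.2690.
Relativistic: u_rel = (0.322 + 0.947) / (1 + 0.322·0.947) = 1.2690/1.3049 = 0.9725.
Δ = 1.2690 − 0.9725 = 0.2965.
(The classical prediction exceeds c; the relativistic result does not.)

Δ = 0.297c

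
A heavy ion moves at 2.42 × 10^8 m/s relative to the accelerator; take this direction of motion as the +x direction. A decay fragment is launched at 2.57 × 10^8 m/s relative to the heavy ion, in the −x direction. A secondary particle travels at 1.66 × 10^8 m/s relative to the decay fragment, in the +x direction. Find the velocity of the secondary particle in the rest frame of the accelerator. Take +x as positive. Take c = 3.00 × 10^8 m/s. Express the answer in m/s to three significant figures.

Apply u = (u' + v)/(1 + u'v/c²) successively, working outward toward the accelerator.
(Dividing each given speed by c = 3.00 × 10^8 m/s to work in units of c.)
Start: velocity of the heavy ion relative to the accelerator = 0.8067c.
Compose with the decay fragment (u' = -0.857 in the heavy ion frame): u_1 = (-0.857 + 0.807) / (1 + (-0.857)·0.807) = -0.0500/0.3090 = -0.1618.
Compose with the secondary particle (u' = 0.553 in the decay fragment frame): u_2 = (0.553 + (-0.162)) / (1 + 0.553·(-0.162)) = 0.3915/0.9105 = 0.4300.
So u = 0.4300 × 3.00 × 10^8 m/s.

+1.29 × 10^8 m/s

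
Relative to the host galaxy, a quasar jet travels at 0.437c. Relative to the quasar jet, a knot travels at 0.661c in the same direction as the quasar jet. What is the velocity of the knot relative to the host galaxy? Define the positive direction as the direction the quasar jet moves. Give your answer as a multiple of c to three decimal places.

0.852c

With v = 0.437 and u' = 0.661 (in units of c),
u = (u' + v)/(1 + u'v/c²):
u = (0.661 + 0.437) / (1 + 0.661·0.437) = 1.0980/1.2889 = 0.8519
(Galilean addition would give +1.098c, exceeding c.)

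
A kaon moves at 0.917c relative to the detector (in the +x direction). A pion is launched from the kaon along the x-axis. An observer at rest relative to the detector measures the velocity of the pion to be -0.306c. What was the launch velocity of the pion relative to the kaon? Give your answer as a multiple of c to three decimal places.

-0.955c

Invert the composition law: u' = (u − v)/(1 − uv/c²).
u' = (-0.306 − 0.917) / (1 − (-0.306)(0.917)) = -1.2230/1.2806 = -0.9550.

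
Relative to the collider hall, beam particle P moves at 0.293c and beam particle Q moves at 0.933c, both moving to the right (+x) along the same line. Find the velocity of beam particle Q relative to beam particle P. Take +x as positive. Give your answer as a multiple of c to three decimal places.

β_A = 0.293, β_B = 0.933.
Transform to A's frame with the inverse velocity-addition law: u' = (u − v)/(1 − uv/c²), taking u = β_B and v = β_A.
u' = (0.933 − 0.293) / (1 − (0.293)(0.933)) = 0.6400/0.7266 = 0.8808.

+0.881c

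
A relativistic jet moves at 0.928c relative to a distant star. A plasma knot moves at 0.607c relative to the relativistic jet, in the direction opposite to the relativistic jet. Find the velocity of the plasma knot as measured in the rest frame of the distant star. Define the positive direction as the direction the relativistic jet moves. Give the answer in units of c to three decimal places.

+0.735c

With v = 0.928 and u' = -0.607 (in units of c),
u = (u' + v)/(1 + u'v/c²):
u = (-0.607 + 0.928) / (1 + (-0.607)·0.928) = 0.3210/0.4367 = 0.7351
(Galilean addition would give +0.321c.)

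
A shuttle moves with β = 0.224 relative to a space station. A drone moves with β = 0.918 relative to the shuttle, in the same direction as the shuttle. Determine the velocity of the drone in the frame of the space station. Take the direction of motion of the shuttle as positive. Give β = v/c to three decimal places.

With v = 0.224 and u' = 0.918 (in units of c),
u = (u' + v)/(1 + u'v/c²):
u = (0.918 + 0.224) / (1 + 0.918·0.224) = 1.1420/1.2056 = 0.9472
(Galilean addition would give +1.142c, exceeding c.)

β = 0.947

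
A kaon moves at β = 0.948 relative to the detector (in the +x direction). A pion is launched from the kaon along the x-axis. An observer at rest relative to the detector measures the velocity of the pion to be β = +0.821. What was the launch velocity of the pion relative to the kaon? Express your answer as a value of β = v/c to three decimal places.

β = -0.573

Invert the composition law: u' = (u − v)/(1 − uv/c²).
u' = (0.821 − 0.948) / (1 − (0.821)(0.948)) = -0.1270/0.2217 = -0.5729.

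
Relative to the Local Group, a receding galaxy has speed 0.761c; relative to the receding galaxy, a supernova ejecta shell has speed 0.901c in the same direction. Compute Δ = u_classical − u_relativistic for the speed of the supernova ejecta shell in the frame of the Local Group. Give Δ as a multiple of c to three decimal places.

Galilean: u_cl = 0.901 + 0.761 = 1.6620.
Relativistic: u_rel = (0.901 + 0.761) / (1 + 0.901·0.761) = 1.6620/1.6857 = 0.9860.
Δ = 1.6620 − 0.9860 = 0.6760.
(The classical prediction exceeds c; the relativistic result does not.)

Δ = 0.676c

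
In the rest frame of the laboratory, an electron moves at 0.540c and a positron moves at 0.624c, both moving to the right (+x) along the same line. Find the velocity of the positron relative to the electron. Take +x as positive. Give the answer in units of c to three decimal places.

+0.127c

β_A = 0.540, β_B = 0.624.
Transform to A's frame with the inverse velocity-addition law: u' = (u − v)/(1 − uv/c²), taking u = β_B and v = β_A.
u' = (0.624 − 0.540) / (1 − (0.540)(0.624)) = 0.0840/0.6630 = 0.1267.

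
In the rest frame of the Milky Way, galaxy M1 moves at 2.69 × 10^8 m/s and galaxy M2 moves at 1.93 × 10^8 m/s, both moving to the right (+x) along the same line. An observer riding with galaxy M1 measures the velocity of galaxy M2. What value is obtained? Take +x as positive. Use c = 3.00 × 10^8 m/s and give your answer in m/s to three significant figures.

β_A = 0.897, β_B = 0.643 (dividing each by c = 3.00 × 10^8 m/s).
Transform to A's frame with the inverse velocity-addition law: u' = (u − v)/(1 − uv/c²), taking u = β_B and v = β_A.
u' = (0.643 − 0.897) / (1 − (0.897)(0.643)) = -0.2533/0.4231 = -0.5987.
u' = -0.5987 × 3.00 × 10^8 m/s.

-1.80 × 10^8 m/s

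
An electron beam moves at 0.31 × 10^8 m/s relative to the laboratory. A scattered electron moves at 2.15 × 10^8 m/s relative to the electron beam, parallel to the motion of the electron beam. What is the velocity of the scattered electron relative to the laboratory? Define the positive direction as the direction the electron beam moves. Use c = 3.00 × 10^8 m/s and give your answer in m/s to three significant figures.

In units of c (dividing by 3.00 × 10^8 m/s): v = 0.103, u' = 0.717.
u = (u' + v)/(1 + u'v/c²):
u = (0.717 + 0.103) / (1 + 0.717·0.103) = 0.8200/1.0741 = 0.7635
Converting back: u = 0.7635 × 3.00 × 10^8 m/s.

2.29 × 10^8 m/s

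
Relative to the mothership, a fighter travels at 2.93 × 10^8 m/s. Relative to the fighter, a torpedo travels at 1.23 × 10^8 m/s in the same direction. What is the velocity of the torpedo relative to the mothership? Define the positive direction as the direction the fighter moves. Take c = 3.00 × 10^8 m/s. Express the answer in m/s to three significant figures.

In units of c (dividing by 3.00 × 10^8 m/s): v = 0.977, u' = 0.410.
u = (u' + v)/(1 + u'v/c²):
u = (0.410 + 0.977) / (1 + 0.410·0.977) = 1.3867/1.4004 = 0.9902
(Galilean addition would give +1.387c, exceeding c.)
Converting back: u = 0.9902 × 3.00 × 10^8 m/s.

2.97 × 10^8 m/s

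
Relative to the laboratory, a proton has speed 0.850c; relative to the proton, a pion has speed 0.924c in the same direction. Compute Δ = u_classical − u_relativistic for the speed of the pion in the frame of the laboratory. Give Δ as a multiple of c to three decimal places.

Galilean: u_cl = 0.924 + 0.850 = 1.7740.
Relativistic: u_rel = (0.924 + 0.850) / (1 + 0.924·0.850) = 1.7740/1.7854 = 0.9936.
Δ = 1.7740 − 0.9936 = 0.7804.
(The classical prediction exceeds c; the relativistic result does not.)

Δ = 0.780c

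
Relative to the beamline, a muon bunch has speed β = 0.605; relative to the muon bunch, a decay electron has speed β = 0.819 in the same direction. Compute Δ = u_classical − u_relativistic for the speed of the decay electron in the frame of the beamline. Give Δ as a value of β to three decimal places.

Δ = 0.472

Galilean: u_cl = 0.819 + 0.605 = 1.4240.
Relativistic: u_rel = (0.819 + 0.605) / (1 + 0.819·0.605) = 1.4240/1.4955 = 0.9522.
Δ = 1.4240 − 0.9522 = 0.4718.
(The classical prediction exceeds c; the relativistic result does not.)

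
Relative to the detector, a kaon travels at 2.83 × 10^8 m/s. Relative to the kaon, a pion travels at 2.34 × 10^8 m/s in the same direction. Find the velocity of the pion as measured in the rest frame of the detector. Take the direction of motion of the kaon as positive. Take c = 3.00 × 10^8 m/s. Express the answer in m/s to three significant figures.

In units of c (dividing by 3.00 × 10^8 m/s): v = 0.943, u' = 0.780.
u = (u' + v)/(1 + u'v/c²):
u = (0.780 + 0.943) / (1 + 0.780·0.943) = 1.7233/1.7358 = 0.9928
(Galilean addition would give +1.723c, exceeding c.)
Converting back: u = 0.9928 × 3.00 × 10^8 m/s.

2.98 × 10^8 m/s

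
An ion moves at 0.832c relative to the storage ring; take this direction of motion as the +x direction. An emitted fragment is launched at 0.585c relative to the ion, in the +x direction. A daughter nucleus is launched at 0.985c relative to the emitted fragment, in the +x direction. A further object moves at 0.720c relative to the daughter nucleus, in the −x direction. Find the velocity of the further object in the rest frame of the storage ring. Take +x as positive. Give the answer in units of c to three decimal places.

+0.998c

Apply u = (u' + v)/(1 + u'v/c²) successively, working outward toward the storage ring.
Start: velocity of the ion relative to the storage ring = 0.8320c.
Compose with the emitted fragment (u' = 0.585 in the ion frame): u_1 = (0.585 + 0.832) / (1 + 0.585·0.832) = 1.4170/1.4867 = 0.9531.
Compose with the daughter nucleus (u' = 0.985 in the emitted fragment frame): u_2 = (0.985 + 0.953) / (1 + 0.985·0.953) = 1.9381/1.9388 = 0.9996.
Compose with the further object (u' = -0.720 in the daughter nucleus frame): u_3 = (-0.720 + 1.000) / (1 + (-0.720)·1.000) = 0.2796/0.2803 = 0.9978.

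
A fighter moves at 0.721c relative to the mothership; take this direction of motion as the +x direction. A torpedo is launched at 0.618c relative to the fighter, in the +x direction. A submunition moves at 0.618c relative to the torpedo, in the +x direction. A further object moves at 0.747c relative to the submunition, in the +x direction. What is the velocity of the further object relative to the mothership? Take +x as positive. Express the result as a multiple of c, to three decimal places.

Apply u = (u' + v)/(1 + u'v/c²) successively, working outward toward the mothership.
Start: velocity of the fighter relative to the mothership = 0.7210c.
Compose with the torpedo (u' = 0.618 in the fighter frame): u_1 = (0.618 + 0.721) / (1 + 0.618·0.721) = 1.3390/1.4456 = 0.9263.
Compose with the submunition (u' = 0.618 in the torpedo frame): u_2 = (0.618 + 0.926) / (1 + 0.618·0.926) = 1.5443/1.5724 = 0.9821.
Compose with the further object (u' = 0.747 in the submunition frame): u_3 = (0.747 + 0.982) / (1 + 0.747·0.982) = 1.7291/1.7336 = 0.9974.

0.997c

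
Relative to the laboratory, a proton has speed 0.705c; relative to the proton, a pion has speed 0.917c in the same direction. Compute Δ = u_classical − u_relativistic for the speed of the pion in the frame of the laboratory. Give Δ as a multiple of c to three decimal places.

Δ = 0.637c

Galilean: u_cl = 0.917 + 0.705 = 1.6220.
Relativistic: u_rel = (0.917 + 0.705) / (1 + 0.917·0.705) = 1.6220/1.6465 = 0.9851.
Δ = 1.6220 − 0.9851 = 0.6369.
(The classical prediction exceeds c; the relativistic result does not.)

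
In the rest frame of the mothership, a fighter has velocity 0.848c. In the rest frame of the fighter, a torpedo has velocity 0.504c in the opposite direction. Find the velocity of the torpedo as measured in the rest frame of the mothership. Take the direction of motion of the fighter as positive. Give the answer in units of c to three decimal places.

With v = 0.848 and u' = -0.504 (in units of c),
u = (u' + v)/(1 + u'v/c²):
u = (-0.504 + 0.848) / (1 + (-0.504)·0.848) = 0.3440/0.5726 = 0.6008
(Galilean addition would give +0.344c.)

+0.601c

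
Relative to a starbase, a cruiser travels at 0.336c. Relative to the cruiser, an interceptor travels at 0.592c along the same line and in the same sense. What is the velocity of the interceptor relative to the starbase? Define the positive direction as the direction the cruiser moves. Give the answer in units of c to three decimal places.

0.774c

With v = 0.336 and u' = 0.592 (in units of c),
u = (u' + v)/(1 + u'v/c²):
u = (0.592 + 0.336) / (1 + 0.592·0.336) = 0.9280/1.1989 = 0.7740
(Galilean addition would give +0.928c.)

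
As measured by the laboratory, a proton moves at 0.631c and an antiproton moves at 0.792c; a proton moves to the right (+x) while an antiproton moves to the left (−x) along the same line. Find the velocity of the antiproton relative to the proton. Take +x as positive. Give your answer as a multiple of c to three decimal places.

β_A = 0.631, β_B = -0.792.
Transform to A's frame with the inverse velocity-addition law: u' = (u − v)/(1 − uv/c²), taking u = β_B and v = β_A.
u' = (-0.792 − 0.631) / (1 − (0.631)(-0.792)) = -1.4230/1.4998 = -0.9488.

-0.949c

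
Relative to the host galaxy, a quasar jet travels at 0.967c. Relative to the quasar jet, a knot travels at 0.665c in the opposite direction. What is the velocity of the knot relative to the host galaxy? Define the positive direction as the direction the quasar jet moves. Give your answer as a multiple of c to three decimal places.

+0.846c

With v = 0.967 and u' = -0.665 (in units of c),
u = (u' + v)/(1 + u'v/c²):
u = (-0.665 + 0.967) / (1 + (-0.665)·0.967) = 0.3020/0.3569 = 0.8461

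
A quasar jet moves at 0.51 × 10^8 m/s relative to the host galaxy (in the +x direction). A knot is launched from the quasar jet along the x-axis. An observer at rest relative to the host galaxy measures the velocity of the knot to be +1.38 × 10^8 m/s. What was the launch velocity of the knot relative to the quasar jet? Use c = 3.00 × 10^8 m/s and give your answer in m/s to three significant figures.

v = 0.170c, u = 0.460c.
Invert the composition law: u' = (u − v)/(1 − uv/c²).
u' = (0.460 − 0.170) / (1 − (0.460)(0.170)) = 0.2900/0.9218 = 0.3146.
u' = 0.3146 × 3.00 × 10^8 m/s.

+9.44 × 10^7 m/s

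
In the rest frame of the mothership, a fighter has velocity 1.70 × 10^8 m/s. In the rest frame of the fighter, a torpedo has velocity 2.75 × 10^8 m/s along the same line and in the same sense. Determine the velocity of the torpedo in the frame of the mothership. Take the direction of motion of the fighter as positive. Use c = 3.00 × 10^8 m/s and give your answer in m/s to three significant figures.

2.93 × 10^8 m/s

In units of c (dividing by 3.00 × 10^8 m/s): v = 0.567, u' = 0.917.
u = (u' + v)/(1 + u'v/c²):
u = (0.917 + 0.567) / (1 + 0.917·0.567) = 1.4833/1.5194 = 0.9762
Converting back: u = 0.9762 × 3.00 × 10^8 m/s.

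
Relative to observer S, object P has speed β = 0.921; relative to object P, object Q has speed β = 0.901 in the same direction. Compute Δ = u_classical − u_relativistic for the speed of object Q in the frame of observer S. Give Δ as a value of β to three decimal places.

Δ = 0.826

Galilean: u_cl = 0.901 + 0.921 = 1.8220.
Relativistic: u_rel = (0.901 + 0.921) / (1 + 0.901·0.921) = 1.8220/1.8298 = 0.9957.
Δ = 1.8220 − 0.9957 = 0.8263.
(The classical prediction exceeds c; the relativistic result does not.)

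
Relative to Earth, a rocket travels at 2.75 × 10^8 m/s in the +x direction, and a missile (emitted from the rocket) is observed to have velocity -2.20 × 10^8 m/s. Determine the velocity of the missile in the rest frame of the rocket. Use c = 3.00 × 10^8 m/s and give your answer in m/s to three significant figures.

v = 0.917c, u = -0.733c.
Invert the composition law: u' = (u − v)/(1 − uv/c²).
u' = (-0.733 − 0.917) / (1 − (-0.733)(0.917)) = -1.6500/1.6722 = -0.9867.
u' = -0.9867 × 3.00 × 10^8 m/s.

-2.96 × 10^8 m/s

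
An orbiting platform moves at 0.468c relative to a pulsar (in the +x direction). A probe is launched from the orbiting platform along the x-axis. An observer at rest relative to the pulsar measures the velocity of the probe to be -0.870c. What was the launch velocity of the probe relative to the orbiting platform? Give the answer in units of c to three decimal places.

-0.951c

Invert the composition law: u' = (u − v)/(1 − uv/c²).
u' = (-0.870 − 0.468) / (1 − (-0.870)(0.468)) = -1.3380/1.4072 = -0.9509.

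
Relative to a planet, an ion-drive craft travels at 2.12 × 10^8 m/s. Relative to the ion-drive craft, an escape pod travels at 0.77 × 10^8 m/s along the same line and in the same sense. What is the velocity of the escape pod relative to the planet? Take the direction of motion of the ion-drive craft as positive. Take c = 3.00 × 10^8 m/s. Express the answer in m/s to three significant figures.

2.45 × 10^8 m/s

In units of c (dividing by 3.00 × 10^8 m/s): v = 0.707, u' = 0.257.
u = (u' + v)/(1 + u'v/c²):
u = (0.257 + 0.707) / (1 + 0.257·0.707) = 0.9633/1.1814 = 0.8154
Converting back: u = 0.8154 × 3.00 × 10^8 m/s.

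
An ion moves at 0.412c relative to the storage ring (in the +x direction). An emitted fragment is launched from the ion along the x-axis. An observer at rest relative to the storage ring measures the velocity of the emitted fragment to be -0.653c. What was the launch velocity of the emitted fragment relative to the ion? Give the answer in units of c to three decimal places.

-0.839c

Invert the composition law: u' = (u − v)/(1 − uv/c²).
u' = (-0.653 − 0.412) / (1 − (-0.653)(0.412)) = -1.0650/1.2690 = -0.8392.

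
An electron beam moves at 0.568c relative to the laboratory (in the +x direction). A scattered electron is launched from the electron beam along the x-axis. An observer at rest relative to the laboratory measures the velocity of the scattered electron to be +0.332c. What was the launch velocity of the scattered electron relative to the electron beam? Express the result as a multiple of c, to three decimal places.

Invert the composition law: u' = (u − v)/(1 − uv/c²).
u' = (0.332 − 0.568) / (1 − (0.332)(0.568)) = -0.2360/0.8114 = -0.2908.

-0.291c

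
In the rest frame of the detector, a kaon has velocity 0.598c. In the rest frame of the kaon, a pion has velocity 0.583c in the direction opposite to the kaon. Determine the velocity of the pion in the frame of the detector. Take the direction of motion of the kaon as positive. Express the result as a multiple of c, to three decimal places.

With v = 0.598 and u' = -0.583 (in units of c),
u = (u' + v)/(1 + u'v/c²):
u = (-0.583 + 0.598) / (1 + (-0.583)·0.598) = 0.0150/0.6514 = 0.0230

+0.023c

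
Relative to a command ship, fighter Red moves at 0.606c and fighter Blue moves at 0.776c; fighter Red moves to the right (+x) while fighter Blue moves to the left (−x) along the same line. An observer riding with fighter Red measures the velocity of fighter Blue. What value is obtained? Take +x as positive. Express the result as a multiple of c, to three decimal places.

β_A = 0.606, β_B = -0.776.
Transform to A's frame with the inverse velocity-addition law: u' = (u − v)/(1 − uv/c²), taking u = β_B and v = β_A.
u' = (-0.776 − 0.606) / (1 − (0.606)(-0.776)) = -1.3820/1.4703 = -0.9400.

-0.940c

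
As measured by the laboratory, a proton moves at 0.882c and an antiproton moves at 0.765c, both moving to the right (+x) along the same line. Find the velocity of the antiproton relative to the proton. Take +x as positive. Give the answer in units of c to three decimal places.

β_A = 0.882, β_B = 0.765.
Transform to A's frame with the inverse velocity-addition law: u' = (u − v)/(1 − uv/c²), taking u = β_B and v = β_A.
u' = (0.765 − 0.882) / (1 − (0.882)(0.765)) = -0.1170/0.3253 = -0.3597.

-0.360c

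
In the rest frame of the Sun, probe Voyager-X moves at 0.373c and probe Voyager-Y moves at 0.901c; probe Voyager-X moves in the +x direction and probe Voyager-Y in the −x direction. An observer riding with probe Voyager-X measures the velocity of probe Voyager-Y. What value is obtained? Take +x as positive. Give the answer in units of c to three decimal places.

-0.954c

β_A = 0.373, β_B = -0.901.
Transform to A's frame with the inverse velocity-addition law: u' = (u − v)/(1 − uv/c²), taking u = β_B and v = β_A.
u' = (-0.901 − 0.373) / (1 − (0.373)(-0.901)) = -1.2740/1.3361 = -0.9535.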